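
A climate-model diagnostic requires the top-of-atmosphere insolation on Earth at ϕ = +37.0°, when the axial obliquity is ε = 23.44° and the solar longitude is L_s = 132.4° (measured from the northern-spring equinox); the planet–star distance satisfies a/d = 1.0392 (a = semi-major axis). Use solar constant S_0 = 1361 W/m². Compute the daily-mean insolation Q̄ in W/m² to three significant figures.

Q̄ ≈ 497 W/m²

Solar declination: sin δ = sin ε · sin L_s = sin 23.44° × sin 132.4° = 0.29375, so δ = +17.083°.
cos h₀ = −tan(+37.0°) tan(+17.083°) = -0.2316, h₀ = 1.8045 rad.
Bracket: h₀ sin ϕ sin δ + cos ϕ cos δ sin h₀ = 1.8045×0.60182×0.29375 + 0.79864×0.95588×0.97282 = 0.319008 + 0.742655 = 1.061663.
Inverse-square distance factor (a/d)² = 1.0392² = 1.079937.
Q̄ = (S_0/π) × 1.079937 × [bracket] = (1361/π) × 1.079937 × 1.061663 = 496.7 W/m².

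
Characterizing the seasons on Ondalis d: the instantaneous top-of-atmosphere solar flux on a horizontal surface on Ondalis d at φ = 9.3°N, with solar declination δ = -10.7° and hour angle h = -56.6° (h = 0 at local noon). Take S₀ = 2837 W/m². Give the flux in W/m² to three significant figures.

1.43e+03 W/m²

cos θ_z = sin φ sin δ + cos φ cos δ cos h = -0.030004 + 0.533800 = 0.503796.
Flux = S₀ · cos θ_z = 2837 × 0.503796 = 1429 W/m².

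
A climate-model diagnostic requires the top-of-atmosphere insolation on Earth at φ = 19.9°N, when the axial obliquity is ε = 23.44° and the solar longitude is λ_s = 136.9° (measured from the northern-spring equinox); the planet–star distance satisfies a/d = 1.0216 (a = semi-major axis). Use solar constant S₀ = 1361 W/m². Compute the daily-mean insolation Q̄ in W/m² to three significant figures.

Solar declination: sin δ = sin ε · sin λ_s = sin 23.44° × sin 136.9° = 0.27180, so δ = +15.771°.
cos H₀ = −tan(+19.9°) tan(+15.771°) = -0.1022, H₀ = 1.6732 rad.
Bracket: H₀ sin φ sin δ + cos φ cos δ sin H₀ = 1.6732×0.34038×0.27180 + 0.94029×0.96235×0.99476 = 0.154797 + 0.900146 = 1.054943.
Inverse-square distance factor (a/d)² = 1.0216² = 1.043667.
Q̄ = (S₀/π) × 1.043667 × [bracket] = (1361/π) × 1.043667 × 1.054943 = 477.0 W/m².

Q̄ ≈ 477 W/m²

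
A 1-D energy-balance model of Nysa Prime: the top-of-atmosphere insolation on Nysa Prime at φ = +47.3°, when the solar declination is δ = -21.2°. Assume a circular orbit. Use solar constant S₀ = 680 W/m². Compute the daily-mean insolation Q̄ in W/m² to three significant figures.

Q̄ ≈ 58.8 W/m²

cos H₀ = −tan(+47.3°) tan(-21.200°) = 0.4203, H₀ = 1.1370 rad.
Bracket: H₀ sin φ sin δ + cos φ cos δ sin H₀ = 1.1370×0.73491×-0.36162 + 0.67816×0.93232×0.90737 = -0.302167 + 0.573696 = 0.271529.
Q̄ = (S₀/π) × [bracket] = (680/π) × 0.271529 = 58.77 W/m².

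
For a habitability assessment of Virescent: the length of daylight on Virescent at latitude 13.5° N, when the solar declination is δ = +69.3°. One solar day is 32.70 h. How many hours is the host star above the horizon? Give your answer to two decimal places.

23.52 h

cos h₀ = −tan ϕ · tan δ = −tan(+13.5°) × tan(+69.300°) = -0.6354, so h₀ = 2.2593 rad = 129.45°.
Daylight = 2h₀/(2π) × 32.70 h = (2.2593/π) × 32.70 = 23.52 h.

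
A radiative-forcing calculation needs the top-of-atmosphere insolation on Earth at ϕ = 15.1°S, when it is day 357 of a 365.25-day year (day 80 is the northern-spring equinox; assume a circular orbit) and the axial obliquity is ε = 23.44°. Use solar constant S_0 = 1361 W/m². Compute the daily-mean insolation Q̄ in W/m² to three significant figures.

Q̄ ≈ 457 W/m²

Solar longitude: L_s = 360° × (357 − 80)/365.25 = 273.018°.
sin δ = sin 23.44° × sin 273.018° = -0.39724, so δ = -23.406°.
cos h₀ = −tan(-15.1°) tan(-23.406°) = -0.1168, h₀ = 1.6879 rad.
Bracket: h₀ sin ϕ sin δ + cos ϕ cos δ sin h₀ = 1.6879×-0.26050×-0.39724 + 0.96547×0.91772×0.99316 = 0.174666 + 0.879971 = 1.054637.
Q̄ = (S_0/π) × [bracket] = (1361/π) × 1.054637 = 456.9 W/m².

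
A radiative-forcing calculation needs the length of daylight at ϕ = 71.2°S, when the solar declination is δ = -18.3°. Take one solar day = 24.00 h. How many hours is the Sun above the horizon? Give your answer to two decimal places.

22.17 h

cos h₀ = −tan ϕ · tan δ = −tan(-71.2°) × tan(-18.300°) = -0.9715, so h₀ = 2.9022 rad = 166.28°.
Daylight = 2h₀/(2π) × 24.00 h = (2.9022/π) × 24.00 = 22.17 h.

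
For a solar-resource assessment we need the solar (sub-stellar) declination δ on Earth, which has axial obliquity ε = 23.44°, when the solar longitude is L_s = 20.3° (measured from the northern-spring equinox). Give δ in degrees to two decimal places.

δ = +7.93°

sin δ = sin ε · sin L_s = sin 23.44° × sin 20.3° = 0.138007.
δ = arcsin(0.138007) = +7.93°.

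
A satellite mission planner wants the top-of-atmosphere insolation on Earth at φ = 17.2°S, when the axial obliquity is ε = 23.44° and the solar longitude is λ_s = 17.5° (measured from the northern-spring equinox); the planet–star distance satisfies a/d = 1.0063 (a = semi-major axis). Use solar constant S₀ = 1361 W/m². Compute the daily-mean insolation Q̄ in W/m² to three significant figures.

Q̄ ≈ 392 W/m²

Solar declination: sin δ = sin ε · sin λ_s = sin 23.44° × sin 17.5° = 0.11962, so δ = +6.870°.
cos H₀ = −tan(-17.2°) tan(+6.870°) = 0.0373, H₀ = 1.5335 rad.
Bracket: H₀ sin φ sin δ + cos φ cos δ sin H₀ = 1.5335×-0.29571×0.11962 + 0.95528×0.99282×0.99930 = -0.054244 + 0.947757 = 0.893513.
Inverse-square distance factor (a/d)² = 1.0063² = 1.012640.
Q̄ = (S₀/π) × 1.012640 × [bracket] = (1361/π) × 1.012640 × 0.893513 = 392.0 W/m².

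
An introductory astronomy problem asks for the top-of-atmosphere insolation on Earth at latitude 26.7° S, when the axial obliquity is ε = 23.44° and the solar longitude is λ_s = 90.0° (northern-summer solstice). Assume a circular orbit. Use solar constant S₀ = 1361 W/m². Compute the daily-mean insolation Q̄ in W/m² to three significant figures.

Q̄ ≈ 242 W/m²

Solar declination: sin δ = sin ε · sin λ_s = sin 23.44° × sin 90.0° = 0.39779, so δ = +23.440°.
cos H₀ = −tan(-26.7°) tan(+23.440°) = 0.2181, H₀ = 1.3510 rad.
Bracket: H₀ sin φ sin δ + cos φ cos δ sin H₀ = 1.3510×-0.44932×0.39779 + 0.89337×0.91748×0.97593 = -0.241471 + 0.799920 = 0.558449.
Q̄ = (S₀/π) × [bracket] = (1361/π) × 0.558449 = 241.9 W/m².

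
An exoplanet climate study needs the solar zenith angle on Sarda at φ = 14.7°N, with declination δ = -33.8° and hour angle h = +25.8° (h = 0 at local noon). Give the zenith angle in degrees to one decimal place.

θ_z = 54.4°

cos θ_z = sin φ sin δ + cos φ cos δ cos h = -0.141164 + 0.723662 = 0.582498.
θ_z = arccos(0.582498) = 54.4°.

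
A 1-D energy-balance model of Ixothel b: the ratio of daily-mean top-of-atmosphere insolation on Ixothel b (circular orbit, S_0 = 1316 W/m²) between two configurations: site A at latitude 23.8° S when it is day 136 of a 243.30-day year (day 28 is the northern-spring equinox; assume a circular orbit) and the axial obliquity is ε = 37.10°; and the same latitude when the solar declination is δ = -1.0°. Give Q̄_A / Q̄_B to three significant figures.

— Configuration A (ϕ=-23.8°):
Solar longitude: L_s = 360° × (136 − 28)/243.30 = 159.803°.
sin δ = sin 37.10° × sin 159.803° = 0.20826, so δ = +12.020°.
cos h₀ = −tan(-23.8°) tan(+12.020°) = 0.0939, h₀ = 1.4767 rad.
Bracket: h₀ sin ϕ sin δ + cos ϕ cos δ sin h₀ = 1.4767×-0.40355×0.20826 + 0.91496×0.97807×0.99558 = -0.124107 + 0.890939 = 0.766832.
Q̄ = (S_0/π) × [bracket] = (1316/π) × 0.766832 = 321.22 W/m².
— Configuration B (ϕ=-23.8°):
cos h₀ = −tan(-23.8°) tan(-1.000°) = -0.0077, h₀ = 1.5785 rad.
Bracket: h₀ sin ϕ sin δ + cos ϕ cos δ sin h₀ = 1.5785×-0.40355×-0.01745 + 0.91496×0.99985×0.99997 = 0.011116 + 0.914795 = 0.925911.
Q̄ = (S_0/π) × [bracket] = (1316/π) × 0.925911 = 387.86 W/m².
Ratio Q̄_A / Q̄_B = 321.22 / 387.86 = 0.8282.

Q̄_A / Q̄_B ≈ 0.828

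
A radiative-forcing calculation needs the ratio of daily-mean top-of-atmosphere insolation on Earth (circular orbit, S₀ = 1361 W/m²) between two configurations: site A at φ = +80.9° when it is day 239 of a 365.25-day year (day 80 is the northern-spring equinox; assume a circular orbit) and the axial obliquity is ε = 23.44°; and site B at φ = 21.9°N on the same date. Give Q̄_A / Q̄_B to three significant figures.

— Configuration A (φ=+80.9°):
Solar longitude: λ_s = 360° × (239 − 80)/365.25 = 156.715°.
sin δ = sin 23.44° × sin 156.715° = 0.15725, so δ = +9.047°.
cos H₀ = −tan(+80.9°) tan(+9.047°) = -0.9941, H₀ = 3.0331 rad.
Bracket: H₀ sin φ sin δ + cos φ cos δ sin H₀ = 3.0331×0.98741×0.15725 + 0.15816×0.98756×0.10832 = 0.470950 + 0.016919 = 0.487869.
Q̄ = (S₀/π) × [bracket] = (1361/π) × 0.487869 = 211.35 W/m².
— Configuration B (φ=+21.9°):
cos H₀ = −tan(+21.9°) tan(+9.047°) = -0.0640, H₀ = 1.6349 rad.
Bracket: H₀ sin φ sin δ + cos φ cos δ sin H₀ = 1.6349×0.37299×0.15725 + 0.92784×0.98756×0.99795 = 0.095891 + 0.914419 = 1.010310.
Q̄ = (S₀/π) × [bracket] = (1361/π) × 1.010310 = 437.69 W/m².
Ratio Q̄_A / Q̄_B = 211.35 / 437.69 = 0.4829.

Q̄_A / Q̄_B ≈ 0.483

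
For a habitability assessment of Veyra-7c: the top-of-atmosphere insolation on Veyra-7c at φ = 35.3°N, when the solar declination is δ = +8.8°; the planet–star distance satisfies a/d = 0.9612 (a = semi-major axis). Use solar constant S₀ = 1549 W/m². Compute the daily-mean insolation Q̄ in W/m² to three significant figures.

Q̄ ≈ 433 W/m²

cos H₀ = −tan(+35.3°) tan(+8.800°) = -0.1096, H₀ = 1.6806 rad.
Bracket: H₀ sin φ sin δ + cos φ cos δ sin H₀ = 1.6806×0.57786×0.15299 + 0.81614×0.98823×0.99397 = 0.148576 + 0.801671 = 0.950247.
Inverse-square distance factor (a/d)² = 0.9612² = 0.923905.
Q̄ = (S₀/π) × 0.923905 × [bracket] = (1549/π) × 0.923905 × 0.950247 = 432.9 W/m².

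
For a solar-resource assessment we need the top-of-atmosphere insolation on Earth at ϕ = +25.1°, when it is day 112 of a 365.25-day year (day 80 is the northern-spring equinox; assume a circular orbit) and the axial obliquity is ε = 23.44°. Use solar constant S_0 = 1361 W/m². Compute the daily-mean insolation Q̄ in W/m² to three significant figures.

Q̄ ≈ 446 W/m²

Solar longitude: L_s = 360° × (112 − 80)/365.25 = 31.540°.
sin δ = sin 23.44° × sin 31.540° = 0.20808, so δ = +12.010°.
cos h₀ = −tan(+25.1°) tan(+12.010°) = -0.0997, h₀ = 1.6706 rad.
Bracket: h₀ sin ϕ sin δ + cos ϕ cos δ sin h₀ = 1.6706×0.42420×0.20808 + 0.90557×0.97811×0.99502 = 0.147460 + 0.881336 = 1.028796.
Q̄ = (S_0/π) × [bracket] = (1361/π) × 1.028796 = 445.7 W/m².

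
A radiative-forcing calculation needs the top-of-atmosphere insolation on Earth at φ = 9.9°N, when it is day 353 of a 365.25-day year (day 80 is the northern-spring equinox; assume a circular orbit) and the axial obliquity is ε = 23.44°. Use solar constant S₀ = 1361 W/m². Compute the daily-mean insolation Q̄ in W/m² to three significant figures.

Q̄ ≈ 346 W/m²

Solar longitude: λ_s = 360° × (353 − 80)/365.25 = 269.076°.
sin δ = sin 23.44° × sin 269.076° = -0.39774, so δ = -23.437°.
cos H₀ = −tan(+9.9°) tan(-23.437°) = 0.0757, H₀ = 1.4951 rad.
Bracket: H₀ sin φ sin δ + cos φ cos δ sin H₀ = 1.4951×0.17193×-0.39774 + 0.98511×0.91750×0.99713 = -0.102240 + 0.901244 = 0.799004.
Q̄ = (S₀/π) × [bracket] = (1361/π) × 0.799004 = 346.1 W/m².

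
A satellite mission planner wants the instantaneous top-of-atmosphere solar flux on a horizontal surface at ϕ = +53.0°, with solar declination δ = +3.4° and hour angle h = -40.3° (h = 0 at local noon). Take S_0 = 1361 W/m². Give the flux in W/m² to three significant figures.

cos θ_z = sin ϕ sin δ + cos ϕ cos δ cos h = 0.047364 + 0.458177 = 0.505541.
Flux = S_0 · cos θ_z = 1361 × 0.505541 = 688.0 W/m².

688 W/m²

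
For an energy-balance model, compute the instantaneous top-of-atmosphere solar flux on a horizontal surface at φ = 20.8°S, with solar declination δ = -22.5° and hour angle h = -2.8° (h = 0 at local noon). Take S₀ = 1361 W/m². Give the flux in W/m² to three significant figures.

cos θ_z = sin φ sin δ + cos φ cos δ cos h = 0.135894 + 0.862635 = 0.998529.
Flux = S₀ · cos θ_z = 1361 × 0.998529 = 1359 W/m².

1.36e+03 W/m²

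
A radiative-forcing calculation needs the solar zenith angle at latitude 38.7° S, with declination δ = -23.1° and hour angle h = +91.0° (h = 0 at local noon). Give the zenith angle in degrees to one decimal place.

θ_z = 76.5°

cos θ_z = sin φ sin δ + cos φ cos δ cos h = 0.245306 + -0.012528 = 0.232778.
θ_z = arccos(0.232778) = 76.5°.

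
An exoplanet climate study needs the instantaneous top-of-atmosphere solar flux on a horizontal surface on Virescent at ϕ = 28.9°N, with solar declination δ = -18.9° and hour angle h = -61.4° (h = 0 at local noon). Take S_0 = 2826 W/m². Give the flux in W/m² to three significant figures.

cos θ_z = sin ϕ sin δ + cos ϕ cos δ cos h = -0.156544 + 0.396483 = 0.239939.
Flux = S_0 · cos θ_z = 2826 × 0.239939 = 678.1 W/m².

678 W/m²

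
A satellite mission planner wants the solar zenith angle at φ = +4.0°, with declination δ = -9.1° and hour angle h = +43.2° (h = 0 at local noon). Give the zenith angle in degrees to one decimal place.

θ_z = 45.0°

cos θ_z = sin φ sin δ + cos φ cos δ cos h = -0.011033 + 0.718040 = 0.707007.
θ_z = arccos(0.707007) = 45.0°.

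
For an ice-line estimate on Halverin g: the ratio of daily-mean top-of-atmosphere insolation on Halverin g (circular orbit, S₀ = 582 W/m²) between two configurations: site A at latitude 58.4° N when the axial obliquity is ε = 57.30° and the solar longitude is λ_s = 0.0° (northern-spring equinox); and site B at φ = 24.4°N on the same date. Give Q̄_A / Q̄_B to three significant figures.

Q̄_A / Q̄_B ≈ 0.575

— Configuration A (φ=+58.4°):
Solar declination: sin δ = sin ε · sin λ_s = sin 57.30° × sin 0.0° = 0.00000, so δ = +0.000°.
cos H₀ = −tan(+58.4°) tan(+0.000°) = -0.0000, H₀ = 1.5708 rad.
Bracket: H₀ sin φ sin δ + cos φ cos δ sin H₀ = 1.5708×0.85173×0.00000 + 0.52399×1.00000×1.00000 = 0.000000 + 0.523990 = 0.523990.
Q̄ = (S₀/π) × [bracket] = (582/π) × 0.523990 = 97.072 W/m².
— Configuration B (φ=+24.4°):
cos H₀ = −tan(+24.4°) tan(+0.000°) = -0.0000, H₀ = 1.5708 rad.
Bracket: H₀ sin φ sin δ + cos φ cos δ sin H₀ = 1.5708×0.41310×0.00000 + 0.91068×1.00000×1.00000 = 0.000000 + 0.910680 = 0.910680.
Q̄ = (S₀/π) × [bracket] = (582/π) × 0.910680 = 168.71 W/m².
Ratio Q̄_A / Q̄_B = 97.072 / 168.71 = 0.5754.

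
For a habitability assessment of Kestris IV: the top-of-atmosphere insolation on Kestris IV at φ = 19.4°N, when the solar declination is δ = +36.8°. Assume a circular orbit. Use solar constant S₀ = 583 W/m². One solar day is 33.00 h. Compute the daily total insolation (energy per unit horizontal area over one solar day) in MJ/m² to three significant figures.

cos H₀ = −tan(+19.4°) tan(+36.800°) = -0.2634, H₀ = 1.8374 rad.
Bracket: H₀ sin φ sin δ + cos φ cos δ sin H₀ = 1.8374×0.33216×0.59902 + 0.94322×0.80073×0.96467 = 0.365588 + 0.728581 = 1.094169.
Q̄ = (S₀/π) × [bracket] = (583/π) × 1.094169 = 203.05 W/m².
Daily total = Q̄ × 33.00 h × 3600 s/h = 203.05 × 33.00 × 3600 / 10⁶ = 24.12 MJ/m².

24.1 MJ/m²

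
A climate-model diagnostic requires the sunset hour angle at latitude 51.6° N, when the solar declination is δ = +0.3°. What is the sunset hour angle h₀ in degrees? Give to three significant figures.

cos h₀ = −tan ϕ · tan δ = −tan(+51.6°) × tan(+0.300°) = -0.0066, so h₀ = 1.5774 rad = 90.38°.

h₀ = 90.4°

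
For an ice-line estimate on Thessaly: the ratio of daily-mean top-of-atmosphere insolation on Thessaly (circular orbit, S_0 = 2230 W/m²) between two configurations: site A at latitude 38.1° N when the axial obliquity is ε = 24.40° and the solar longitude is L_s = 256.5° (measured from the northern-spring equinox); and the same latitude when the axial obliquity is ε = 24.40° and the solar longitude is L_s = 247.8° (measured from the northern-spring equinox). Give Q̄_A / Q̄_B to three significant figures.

Q̄_A / Q̄_B ≈ 0.948

— Configuration A (ϕ=+38.1°):
Solar declination: sin δ = sin ε · sin L_s = sin 24.40° × sin 256.5° = -0.40169, so δ = -23.684°.
cos h₀ = −tan(+38.1°) tan(-23.684°) = 0.3439, h₀ = 1.2197 rad.
Bracket: h₀ sin ϕ sin δ + cos ϕ cos δ sin h₀ = 1.2197×0.61704×-0.40169 + 0.78694×0.91578×0.93899 = -0.302313 + 0.676696 = 0.374383.
Q̄ = (S_0/π) × [bracket] = (2230/π) × 0.374383 = 265.75 W/m².
— Configuration B (ϕ=+38.1°):
Solar declination: sin δ = sin ε · sin L_s = sin 24.40° × sin 247.8° = -0.38248, so δ = -22.487°.
cos h₀ = −tan(+38.1°) tan(-22.487°) = 0.3246, h₀ = 1.2402 rad.
Bracket: h₀ sin ϕ sin δ + cos ϕ cos δ sin h₀ = 1.2402×0.61704×-0.38248 + 0.78694×0.92396×0.94586 = -0.292694 + 0.687736 = 0.395042.
Q̄ = (S_0/π) × [bracket] = (2230/π) × 0.395042 = 280.41 W/m².
Ratio Q̄_A / Q̄_B = 265.75 / 280.41 = 0.9477.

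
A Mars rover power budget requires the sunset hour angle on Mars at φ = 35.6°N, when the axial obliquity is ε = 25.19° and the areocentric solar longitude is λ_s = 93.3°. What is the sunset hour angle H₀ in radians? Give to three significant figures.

H₀ = 1.91 rad

sin δ = sin 25.19° × sin 93.3° = 0.42492, so δ = +25.145°.
cos H₀ = −tan φ · tan δ = −tan(+35.6°) × tan(+25.145°) = -0.3361, so H₀ = 1.9135 rad = 109.64°.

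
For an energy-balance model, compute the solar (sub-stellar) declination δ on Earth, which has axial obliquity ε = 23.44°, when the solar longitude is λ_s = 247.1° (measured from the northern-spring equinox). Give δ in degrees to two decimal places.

sin δ = sin ε · sin λ_s = sin 23.44° × sin 247.1° = -0.366437.
δ = arcsin(-0.366437) = -21.50°.

δ = -21.50°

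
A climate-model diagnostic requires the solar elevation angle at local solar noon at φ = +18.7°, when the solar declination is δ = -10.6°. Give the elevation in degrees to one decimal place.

60.7°

At local noon the hour angle is zero, so the zenith angle equals |φ − δ| = |+18.7° − (-10.600°)| = 29.300°.
Elevation = 90° − 29.300° = 60.7°.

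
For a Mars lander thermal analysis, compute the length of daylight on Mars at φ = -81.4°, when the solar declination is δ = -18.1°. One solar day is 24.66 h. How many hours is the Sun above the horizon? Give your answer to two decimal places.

Sunrise equation: cos H₀ = −tan φ · tan δ = -2.1612 ≤ −1, so the Sun never sets (polar day) and H₀ = π.
Daylight = 2H₀/(2π) × 24.66 h = (3.1416/π) × 24.66 = 24.66 h.

24.66 h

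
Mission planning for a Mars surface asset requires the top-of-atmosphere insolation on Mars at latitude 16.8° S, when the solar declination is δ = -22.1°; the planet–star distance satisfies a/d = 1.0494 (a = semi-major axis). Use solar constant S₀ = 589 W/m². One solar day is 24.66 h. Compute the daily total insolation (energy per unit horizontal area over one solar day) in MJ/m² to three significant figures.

19.5 MJ/m²

cos H₀ = −tan(-16.8°) tan(-22.100°) = -0.1226, H₀ = 1.6937 rad.
Bracket: H₀ sin φ sin δ + cos φ cos δ sin H₀ = 1.6937×-0.28903×-0.37622 + 0.95732×0.92653×0.99246 = 0.184171 + 0.880298 = 1.064469.
Inverse-square distance factor (a/d)² = 1.0494² = 1.101240.
Q̄ = (S₀/π) × 1.101240 × [bracket] = (589/π) × 1.101240 × 1.064469 = 219.78 W/m².
Daily total = Q̄ × 24.66 h × 3600 s/h = 219.78 × 24.66 × 3600 / 10⁶ = 19.51 MJ/m².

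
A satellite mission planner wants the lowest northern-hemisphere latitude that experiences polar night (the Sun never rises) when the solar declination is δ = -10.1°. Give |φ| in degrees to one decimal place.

|φ| = 79.9°

Polar night requires cos H₀ = −tan φ tan δ ≥ 1, i.e. tan φ tan δ ≤ −1.
The boundary is |tan φ| · |tan δ| = 1, so |φ| = 90° − |δ| = 90° − 10.1° = 79.9° in the northern hemisphere.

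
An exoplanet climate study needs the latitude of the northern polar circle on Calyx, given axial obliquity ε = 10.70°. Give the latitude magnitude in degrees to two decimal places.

79.30°

The polar circle is the lowest latitude that experiences at least one full rotation of continuous daylight at the northern-summer solstice; it lies at |ϕ| = 90° − ε = 90° − 10.70° = 79.30°.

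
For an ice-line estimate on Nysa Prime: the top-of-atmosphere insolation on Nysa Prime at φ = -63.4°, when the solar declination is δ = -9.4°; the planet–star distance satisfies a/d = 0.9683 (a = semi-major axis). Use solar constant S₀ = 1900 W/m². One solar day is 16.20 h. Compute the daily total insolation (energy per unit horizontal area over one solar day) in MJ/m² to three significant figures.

23.0 MJ/m²

cos H₀ = −tan(-63.4°) tan(-9.400°) = -0.3306, H₀ = 1.9077 rad.
Bracket: H₀ sin φ sin δ + cos φ cos δ sin H₀ = 1.9077×-0.89415×-0.16333 + 0.44776×0.98657×0.94377 = 0.278603 + 0.416907 = 0.695510.
Inverse-square distance factor (a/d)² = 0.9683² = 0.937605.
Q̄ = (S₀/π) × 0.937605 × [bracket] = (1900/π) × 0.937605 × 0.695510 = 394.39 W/m².
Daily total = Q̄ × 16.20 h × 3600 s/h = 394.39 × 16.20 × 3600 / 10⁶ = 23.00 MJ/m².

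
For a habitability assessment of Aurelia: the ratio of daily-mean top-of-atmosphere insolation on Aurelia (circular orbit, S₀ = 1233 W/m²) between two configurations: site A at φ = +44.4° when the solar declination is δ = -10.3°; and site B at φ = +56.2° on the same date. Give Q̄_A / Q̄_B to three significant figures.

Q̄_A / Q̄_B ≈ 1.55

— Configuration A (φ=+44.4°):
cos H₀ = −tan(+44.4°) tan(-10.300°) = 0.1780, H₀ = 1.3919 rad.
Bracket: H₀ sin φ sin δ + cos φ cos δ sin H₀ = 1.3919×0.69966×-0.17880 + 0.71447×0.98389×0.98404 = -0.174126 + 0.691741 = 0.517615.
Q̄ = (S₀/π) × [bracket] = (1233/π) × 0.517615 = 203.15 W/m².
— Configuration B (φ=+56.2°):
cos H₀ = −tan(+56.2°) tan(-10.300°) = 0.2715, H₀ = 1.2959 rad.
Bracket: H₀ sin φ sin δ + cos φ cos δ sin H₀ = 1.2959×0.83098×-0.17880 + 0.55630×0.98389×0.96245 = -0.192544 + 0.526785 = 0.334241.
Q̄ = (S₀/π) × [bracket] = (1233/π) × 0.334241 = 131.18 W/m².
Ratio Q̄_A / Q̄_B = 203.15 / 131.18 = 1.549.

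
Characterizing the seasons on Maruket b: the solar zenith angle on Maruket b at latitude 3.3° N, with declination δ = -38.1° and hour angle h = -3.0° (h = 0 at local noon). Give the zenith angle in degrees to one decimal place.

θ_z = 41.5°

cos θ_z = sin ϕ sin δ + cos ϕ cos δ cos h = -0.035519 + 0.784553 = 0.749034.
θ_z = arccos(0.749034) = 41.5°.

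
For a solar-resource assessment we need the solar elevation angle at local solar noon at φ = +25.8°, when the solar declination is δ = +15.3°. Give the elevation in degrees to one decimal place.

At local noon the hour angle is zero, so the zenith angle equals |φ − δ| = |+25.8° − (+15.300°)| = 10.500°.
Elevation = 90° − 10.500° = 79.5°.

79.5°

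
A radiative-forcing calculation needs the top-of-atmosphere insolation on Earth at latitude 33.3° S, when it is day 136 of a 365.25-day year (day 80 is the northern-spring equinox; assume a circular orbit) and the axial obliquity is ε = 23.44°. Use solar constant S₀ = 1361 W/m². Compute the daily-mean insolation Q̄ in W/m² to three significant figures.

Solar longitude: λ_s = 360° × (136 − 80)/365.25 = 55.195°.
sin δ = sin 23.44° × sin 55.195° = 0.32662, so δ = +19.064°.
cos H₀ = −tan(-33.3°) tan(+19.064°) = 0.2270, H₀ = 1.3418 rad.
Bracket: H₀ sin φ sin δ + cos φ cos δ sin H₀ = 1.3418×-0.54902×0.32662 + 0.83581×0.94515×0.97389 = -0.240613 + 0.769340 = 0.528727.
Q̄ = (S₀/π) × [bracket] = (1361/π) × 0.528727 = 229.1 W/m².

Q̄ ≈ 229 W/m²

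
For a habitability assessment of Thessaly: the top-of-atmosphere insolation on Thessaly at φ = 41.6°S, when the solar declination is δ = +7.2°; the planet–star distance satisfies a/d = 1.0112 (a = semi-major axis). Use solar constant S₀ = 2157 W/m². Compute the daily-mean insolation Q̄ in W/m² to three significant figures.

Q̄ ≈ 432 W/m²

cos H₀ = −tan(-41.6°) tan(+7.200°) = 0.1122, H₀ = 1.4584 rad.
Bracket: H₀ sin φ sin δ + cos φ cos δ sin H₀ = 1.4584×-0.66393×0.12533 + 0.74780×0.99211×0.99369 = -0.121354 + 0.737218 = 0.615864.
Inverse-square distance factor (a/d)² = 1.0112² = 1.022525.
Q̄ = (S₀/π) × 1.022525 × [bracket] = (2157/π) × 1.022525 × 0.615864 = 432.4 W/m².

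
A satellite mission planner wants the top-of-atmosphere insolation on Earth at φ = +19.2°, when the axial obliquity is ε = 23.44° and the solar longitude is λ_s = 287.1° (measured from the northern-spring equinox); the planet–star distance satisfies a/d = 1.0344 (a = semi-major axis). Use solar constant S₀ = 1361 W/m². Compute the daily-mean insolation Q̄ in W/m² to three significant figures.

Solar declination: sin δ = sin ε · sin λ_s = sin 23.44° × sin 287.1° = -0.38020, so δ = -22.346°.
cos H₀ = −tan(+19.2°) tan(-22.346°) = 0.1432, H₀ = 1.4272 rad.
Bracket: H₀ sin φ sin δ + cos φ cos δ sin H₀ = 1.4272×0.32887×-0.38020 + 0.94438×0.92490×0.98970 = -0.178452 + 0.864460 = 0.686008.
Inverse-square distance factor (a/d)² = 1.0344² = 1.069983.
Q̄ = (S₀/π) × 1.069983 × [bracket] = (1361/π) × 1.069983 × 0.686008 = 318.0 W/m².

Q̄ ≈ 318 W/m²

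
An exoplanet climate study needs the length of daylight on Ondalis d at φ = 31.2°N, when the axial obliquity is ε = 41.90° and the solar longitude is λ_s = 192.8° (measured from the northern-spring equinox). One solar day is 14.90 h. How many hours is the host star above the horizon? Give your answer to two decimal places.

7.02 h

Solar declination: sin δ = sin ε · sin λ_s = sin 41.90° × sin 192.8° = -0.14796, so δ = -8.509°.
cos H₀ = −tan φ · tan δ = −tan(+31.2°) × tan(-8.509°) = 0.0906, so H₀ = 1.4801 rad = 84.80°.
Daylight = 2H₀/(2π) × 14.90 h = (1.4801/π) × 14.90 = 7.02 h.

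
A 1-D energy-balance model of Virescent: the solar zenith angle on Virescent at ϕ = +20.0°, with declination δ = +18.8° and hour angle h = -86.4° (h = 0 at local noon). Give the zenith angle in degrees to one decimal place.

θ_z = 80.4°

cos θ_z = sin ϕ sin δ + cos ϕ cos δ cos h = 0.110221 + 0.055856 = 0.166077.
θ_z = arccos(0.166077) = 80.4°.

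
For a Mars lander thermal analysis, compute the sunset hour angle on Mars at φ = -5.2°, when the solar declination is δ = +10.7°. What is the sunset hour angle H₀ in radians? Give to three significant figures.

H₀ = 1.55 rad

cos H₀ = −tan φ · tan δ = −tan(-5.2°) × tan(+10.700°) = 0.0172, so H₀ = 1.5536 rad = 89.01°.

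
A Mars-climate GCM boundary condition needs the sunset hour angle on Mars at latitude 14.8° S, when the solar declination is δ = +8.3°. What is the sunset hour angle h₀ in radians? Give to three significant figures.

cos h₀ = −tan ϕ · tan δ = −tan(-14.8°) × tan(+8.300°) = 0.0385, so h₀ = 1.5322 rad = 87.79°.

h₀ = 1.53 rad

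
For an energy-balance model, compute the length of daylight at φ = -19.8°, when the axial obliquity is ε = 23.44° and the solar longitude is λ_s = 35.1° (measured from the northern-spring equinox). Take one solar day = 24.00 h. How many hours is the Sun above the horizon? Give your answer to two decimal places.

11.35 h

Solar declination: sin δ = sin ε · sin λ_s = sin 23.44° × sin 35.1° = 0.22873, so δ = +13.222°.
cos H₀ = −tan φ · tan δ = −tan(-19.8°) × tan(+13.222°) = 0.0846, so H₀ = 1.4861 rad = 85.15°.
Daylight = 2H₀/(2π) × 24.00 h = (1.4861/π) × 24.00 = 11.35 h.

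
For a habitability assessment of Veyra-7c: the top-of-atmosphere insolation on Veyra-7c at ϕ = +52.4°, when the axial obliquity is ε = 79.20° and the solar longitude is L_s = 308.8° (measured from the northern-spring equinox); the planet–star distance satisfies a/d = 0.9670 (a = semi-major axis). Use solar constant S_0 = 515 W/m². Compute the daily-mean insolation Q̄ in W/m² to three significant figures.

Solar declination: sin δ = sin ε · sin L_s = sin 79.20° × sin 308.8° = -0.76553, so δ = -49.954°.
cos h₀ = −tan(+52.4°) tan(-49.954°) = 1.5450 ≥ 1 ⇒ polar night, h₀ = 0 and Q̄ = 0.
Inverse-square distance factor (a/d)² = 0.9670² = 0.935089.

Q̄ ≈ 0.00 W/m²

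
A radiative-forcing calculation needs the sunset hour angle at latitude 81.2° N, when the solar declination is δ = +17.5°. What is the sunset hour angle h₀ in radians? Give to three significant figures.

h₀ = 3.14 rad

Sunrise equation: cos h₀ = −tan ϕ · tan δ = -2.0367 ≤ −1, so the Sun never sets (polar day) and h₀ = π.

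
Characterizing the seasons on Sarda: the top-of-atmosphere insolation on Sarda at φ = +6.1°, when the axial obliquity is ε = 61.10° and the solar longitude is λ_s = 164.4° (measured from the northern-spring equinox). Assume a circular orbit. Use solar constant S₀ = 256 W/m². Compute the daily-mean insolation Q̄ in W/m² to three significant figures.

Solar declination: sin δ = sin ε · sin λ_s = sin 61.10° × sin 164.4° = 0.23543, so δ = +13.617°.
cos H₀ = −tan(+6.1°) tan(+13.617°) = -0.0259, H₀ = 1.5967 rad.
Bracket: H₀ sin φ sin δ + cos φ cos δ sin H₀ = 1.5967×0.10626×0.23543 + 0.99434×0.97189×0.99966 = 0.039944 + 0.966061 = 1.006005.
Q̄ = (S₀/π) × [bracket] = (256/π) × 1.006005 = 81.98 W/m².

Q̄ ≈ 82.0 W/m²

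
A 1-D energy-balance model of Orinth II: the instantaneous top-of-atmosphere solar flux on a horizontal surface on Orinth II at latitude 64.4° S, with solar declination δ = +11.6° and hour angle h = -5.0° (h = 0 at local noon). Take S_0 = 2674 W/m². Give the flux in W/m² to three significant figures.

643 W/m²

cos θ_z = sin ϕ sin δ + cos ϕ cos δ cos h = -0.181339 + 0.421650 = 0.240311.
Flux = S_0 · cos θ_z = 2674 × 0.240311 = 642.6 W/m².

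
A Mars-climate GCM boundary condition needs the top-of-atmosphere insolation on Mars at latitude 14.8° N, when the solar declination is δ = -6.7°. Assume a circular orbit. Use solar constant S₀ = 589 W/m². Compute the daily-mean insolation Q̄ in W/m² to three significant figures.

Q̄ ≈ 171 W/m²

cos H₀ = −tan(+14.8°) tan(-6.700°) = 0.0310, H₀ = 1.5398 rad.
Bracket: H₀ sin φ sin δ + cos φ cos δ sin H₀ = 1.5398×0.25545×-0.11667 + 0.96682×0.99317×0.99952 = -0.045891 + 0.959756 = 0.913865.
Q̄ = (S₀/π) × [bracket] = (589/π) × 0.913865 = 171.3 W/m².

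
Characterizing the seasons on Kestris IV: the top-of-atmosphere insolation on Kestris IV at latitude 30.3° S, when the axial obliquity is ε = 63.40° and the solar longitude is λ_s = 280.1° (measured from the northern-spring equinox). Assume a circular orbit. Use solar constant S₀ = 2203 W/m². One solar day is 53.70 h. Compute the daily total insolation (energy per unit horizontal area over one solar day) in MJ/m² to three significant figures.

189 MJ/m²

Solar declination: sin δ = sin ε · sin λ_s = sin 63.40° × sin 280.1° = -0.88030, so δ = -61.678°.
cos H₀ = −tan(-30.3°) tan(-61.678°) = -1.0843 ≤ −1 ⇒ polar day, H₀ = π.
Bracket: H₀ sin φ sin δ + cos φ cos δ sin H₀ = 3.1416×-0.50453×-0.88030 + 0.86340×0.47442×0.00000 = 1.395303 + 0.000000 = 1.395303.
Q̄ = (S₀/π) × [bracket] = (2203/π) × 1.395303 = 978.44 W/m².
Daily total = Q̄ × 53.70 h × 3600 s/h = 978.44 × 53.70 × 3600 / 10⁶ = 189.2 MJ/m².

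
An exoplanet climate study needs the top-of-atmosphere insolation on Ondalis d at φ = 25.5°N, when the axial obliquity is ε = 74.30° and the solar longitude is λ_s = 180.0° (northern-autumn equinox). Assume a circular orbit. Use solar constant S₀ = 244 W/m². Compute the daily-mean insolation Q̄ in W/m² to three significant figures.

Solar declination: sin δ = sin ε · sin λ_s = sin 74.30° × sin 180.0° = 0.00000, so δ = +0.000°.
cos H₀ = −tan(+25.5°) tan(+0.000°) = -0.0000, H₀ = 1.5708 rad.
Bracket: H₀ sin φ sin δ + cos φ cos δ sin H₀ = 1.5708×0.43051×0.00000 + 0.90259×1.00000×1.00000 = 0.000000 + 0.902590 = 0.902590.
Q̄ = (S₀/π) × [bracket] = (244/π) × 0.902590 = 70.10 W/m².

Q̄ ≈ 70.1 W/m²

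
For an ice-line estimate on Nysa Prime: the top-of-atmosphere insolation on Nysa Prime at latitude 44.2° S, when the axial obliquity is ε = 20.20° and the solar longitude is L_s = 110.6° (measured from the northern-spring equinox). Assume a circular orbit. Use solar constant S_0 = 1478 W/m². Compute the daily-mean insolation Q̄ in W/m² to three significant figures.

Solar declination: sin δ = sin ε · sin L_s = sin 20.20° × sin 110.6° = 0.32322, so δ = +18.858°.
cos h₀ = −tan(-44.2°) tan(+18.858°) = 0.3321, h₀ = 1.2322 rad.
Bracket: h₀ sin ϕ sin δ + cos ϕ cos δ sin h₀ = 1.2322×-0.69717×0.32322 + 0.71691×0.94632×0.94323 = -0.277663 + 0.639912 = 0.362249.
Q̄ = (S_0/π) × [bracket] = (1478/π) × 0.362249 = 170.4 W/m².

Q̄ ≈ 170 W/m²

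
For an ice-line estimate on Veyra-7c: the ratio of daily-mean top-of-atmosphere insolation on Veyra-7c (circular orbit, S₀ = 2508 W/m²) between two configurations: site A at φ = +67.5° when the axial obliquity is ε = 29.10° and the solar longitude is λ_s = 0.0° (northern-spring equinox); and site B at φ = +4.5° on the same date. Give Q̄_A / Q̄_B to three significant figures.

— Configuration A (φ=+67.5°):
Solar declination: sin δ = sin ε · sin λ_s = sin 29.10° × sin 0.0° = 0.00000, so δ = +0.000°.
cos H₀ = −tan(+67.5°) tan(+0.000°) = -0.0000, H₀ = 1.5708 rad.
Bracket: H₀ sin φ sin δ + cos φ cos δ sin H₀ = 1.5708×0.92388×0.00000 + 0.38268×1.00000×1.00000 = 0.000000 + 0.382680 = 0.382680.
Q̄ = (S₀/π) × [bracket] = (2508/π) × 0.382680 = 305.50 W/m².
— Configuration B (φ=+4.5°):
cos H₀ = −tan(+4.5°) tan(+0.000°) = -0.0000, H₀ = 1.5708 rad.
Bracket: H₀ sin φ sin δ + cos φ cos δ sin H₀ = 1.5708×0.07846×0.00000 + 0.99692×1.00000×1.00000 = 0.000000 + 0.996920 = 0.996920.
Q̄ = (S₀/π) × [bracket] = (2508/π) × 0.996920 = 795.86 W/m².
Ratio Q̄_A / Q̄_B = 305.50 / 795.86 = 0.3839.

Q̄_A / Q̄_B ≈ 0.384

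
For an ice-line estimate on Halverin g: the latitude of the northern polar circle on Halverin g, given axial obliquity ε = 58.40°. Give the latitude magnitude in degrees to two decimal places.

31.60°

The polar circle is the lowest latitude that experiences at least one full rotation of continuous daylight at the northern-summer solstice; it lies at |φ| = 90° − ε = 90° − 58.40° = 31.60°.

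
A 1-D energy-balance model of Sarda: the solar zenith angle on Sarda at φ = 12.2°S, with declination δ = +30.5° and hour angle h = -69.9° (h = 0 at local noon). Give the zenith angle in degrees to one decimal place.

cos θ_z = sin φ sin δ + cos φ cos δ cos h = -0.107255 + 0.289420 = 0.182165.
θ_z = arccos(0.182165) = 79.5°.

θ_z = 79.5°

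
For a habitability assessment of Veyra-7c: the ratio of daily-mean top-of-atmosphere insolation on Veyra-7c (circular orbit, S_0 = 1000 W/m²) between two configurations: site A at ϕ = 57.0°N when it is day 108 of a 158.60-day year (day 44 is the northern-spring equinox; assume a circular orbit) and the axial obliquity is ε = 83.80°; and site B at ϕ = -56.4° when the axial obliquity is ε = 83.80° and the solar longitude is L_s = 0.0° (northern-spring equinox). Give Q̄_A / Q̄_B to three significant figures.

— Configuration A (ϕ=+57.0°):
Solar longitude: L_s = 360° × (108 − 44)/158.60 = 145.271°.
sin δ = sin 83.80° × sin 145.271° = 0.56636, so δ = +34.497°.
cos h₀ = −tan(+57.0°) tan(+34.497°) = -1.0582 ≤ −1 ⇒ polar day, h₀ = π.
Bracket: h₀ sin ϕ sin δ + cos ϕ cos δ sin h₀ = 3.1416×0.83867×0.56636 + 0.54464×0.82416×0.00000 = 1.492226 + 0.000000 = 1.492226.
Q̄ = (S_0/π) × [bracket] = (1000/π) × 1.492226 = 474.99 W/m².
— Configuration B (ϕ=-56.4°):
Solar declination: sin δ = sin ε · sin L_s = sin 83.80° × sin 0.0° = 0.00000, so δ = +0.000°.
cos h₀ = −tan(-56.4°) tan(+0.000°) = 0.0000, h₀ = 1.5708 rad.
Bracket: h₀ sin ϕ sin δ + cos ϕ cos δ sin h₀ = 1.5708×-0.83292×0.00000 + 0.55339×1.00000×1.00000 = -0.000000 + 0.553390 = 0.553390.
Q̄ = (S_0/π) × [bracket] = (1000/π) × 0.553390 = 176.15 W/m².
Ratio Q̄_A / Q̄_B = 474.99 / 176.15 = 2.697.

Q̄_A / Q̄_B ≈ 2.70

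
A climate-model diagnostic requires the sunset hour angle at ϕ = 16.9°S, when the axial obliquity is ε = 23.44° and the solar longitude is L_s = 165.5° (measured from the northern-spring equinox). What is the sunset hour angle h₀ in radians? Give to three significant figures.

Solar declination: sin δ = sin ε · sin L_s = sin 23.44° × sin 165.5° = 0.09960, so δ = +5.716°.
cos h₀ = −tan ϕ · tan δ = −tan(-16.9°) × tan(+5.716°) = 0.0304, so h₀ = 1.5404 rad = 88.26°.

h₀ = 1.54 rad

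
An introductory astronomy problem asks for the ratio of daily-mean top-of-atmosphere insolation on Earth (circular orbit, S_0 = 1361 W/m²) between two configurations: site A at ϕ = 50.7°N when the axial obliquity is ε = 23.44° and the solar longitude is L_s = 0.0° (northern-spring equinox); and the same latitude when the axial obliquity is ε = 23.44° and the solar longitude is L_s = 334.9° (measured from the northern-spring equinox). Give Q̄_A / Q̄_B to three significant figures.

Q̄_A / Q̄_B ≈ 1.46

— Configuration A (ϕ=+50.7°):
Solar declination: sin δ = sin ε · sin L_s = sin 23.44° × sin 0.0° = 0.00000, so δ = +0.000°.
cos h₀ = −tan(+50.7°) tan(+0.000°) = -0.0000, h₀ = 1.5708 rad.
Bracket: h₀ sin ϕ sin δ + cos ϕ cos δ sin h₀ = 1.5708×0.77384×0.00000 + 0.63338×1.00000×1.00000 = 0.000000 + 0.633380 = 0.633380.
Q̄ = (S_0/π) × [bracket] = (1361/π) × 0.633380 = 274.39 W/m².
— Configuration B (ϕ=+50.7°):
Solar declination: sin δ = sin ε · sin L_s = sin 23.44° × sin 334.9° = -0.16874, so δ = -9.715°.
cos h₀ = −tan(+50.7°) tan(-9.715°) = 0.2092, h₀ = 1.3601 rad.
Bracket: h₀ sin ϕ sin δ + cos ϕ cos δ sin h₀ = 1.3601×0.77384×-0.16874 + 0.63338×0.98566×0.97788 = -0.177599 + 0.610488 = 0.432889.
Q̄ = (S_0/π) × [bracket] = (1361/π) × 0.432889 = 187.54 W/m².
Ratio Q̄_A / Q̄_B = 274.39 / 187.54 = 1.463.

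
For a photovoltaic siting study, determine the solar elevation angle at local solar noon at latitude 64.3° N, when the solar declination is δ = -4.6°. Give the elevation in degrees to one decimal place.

At local noon the hour angle is zero, so the zenith angle equals |ϕ − δ| = |+64.3° − (-4.600°)| = 68.900°.
Elevation = 90° − 68.900° = 21.1°.

21.1°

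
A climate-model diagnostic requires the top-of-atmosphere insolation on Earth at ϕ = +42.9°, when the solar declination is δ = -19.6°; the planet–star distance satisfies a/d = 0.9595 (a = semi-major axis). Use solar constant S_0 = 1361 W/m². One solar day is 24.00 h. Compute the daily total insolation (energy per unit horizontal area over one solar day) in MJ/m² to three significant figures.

cos h₀ = −tan(+42.9°) tan(-19.600°) = 0.3309, h₀ = 1.2335 rad.
Bracket: h₀ sin ϕ sin δ + cos ϕ cos δ sin h₀ = 1.2335×0.68072×-0.33545 + 0.73254×0.94206×0.94367 = -0.281667 + 0.651223 = 0.369556.
Inverse-square distance factor (a/d)² = 0.9595² = 0.920640.
Q̄ = (S_0/π) × 0.920640 × [bracket] = (1361/π) × 0.920640 × 0.369556 = 147.39 W/m².
Daily total = Q̄ × 24.00 h × 3600 s/h = 147.39 × 24.00 × 3600 / 10⁶ = 12.73 MJ/m².

12.7 MJ/m²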